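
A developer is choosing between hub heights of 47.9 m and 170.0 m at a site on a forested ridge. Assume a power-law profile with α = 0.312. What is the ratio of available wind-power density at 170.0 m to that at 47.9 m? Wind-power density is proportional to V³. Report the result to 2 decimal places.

3.27

Speed ratio: V_B/V_A = (z_B/z_A)^α = (170.0/47.9)^0.312 = (3.5491)^0.312 = 1.48469
Power-density ratio: P_B/P_A = (V_B/V_A)³ = (1.48469)³ = 3.27270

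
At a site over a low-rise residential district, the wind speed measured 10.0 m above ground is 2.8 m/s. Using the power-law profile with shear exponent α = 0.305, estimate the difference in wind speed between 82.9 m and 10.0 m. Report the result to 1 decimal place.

2.5 m/s

Power law: V₂ = V₁ · (z₂/z₁)^α = 2.8 × (8.2900)^0.305 = 5.3372 m/s
ΔV = 5.3372 − 2.8 = 2.5372 m/s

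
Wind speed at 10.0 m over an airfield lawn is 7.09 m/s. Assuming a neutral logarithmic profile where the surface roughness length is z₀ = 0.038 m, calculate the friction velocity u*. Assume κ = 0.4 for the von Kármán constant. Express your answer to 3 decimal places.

u* ≈ 0.509 m/s

Log law: V(z) = (u*/κ) · ln(z/z₀) ⇒ u* = κ · V / ln(z/z₀)
u* = 0.4 × 7.09 / ln(10.0/0.038) = 0.4 × 7.09 / 5.5728
   = 2.8360 / 5.5728 = 0.5089 m/s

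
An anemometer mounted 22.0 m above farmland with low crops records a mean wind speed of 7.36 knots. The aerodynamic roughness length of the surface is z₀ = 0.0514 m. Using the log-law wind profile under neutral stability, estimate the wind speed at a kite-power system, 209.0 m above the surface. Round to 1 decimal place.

10.1 knots

Log law: V(z) ∝ ln(z/z₀), so V₂/V₁ = ln(z₂/z₀) / ln(z₁/z₀).
ln(209.0/0.0514) = 8.3105, ln(22.0/0.0514) = 6.0592
V₂ = 7.36 × 8.3105/6.0592 = 7.36 × 1.3716 = 10.0946 knots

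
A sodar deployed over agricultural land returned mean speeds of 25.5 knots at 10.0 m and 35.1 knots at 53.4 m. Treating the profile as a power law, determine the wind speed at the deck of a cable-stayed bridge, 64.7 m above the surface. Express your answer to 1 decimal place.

First find α: α = ln(V₂/V₁)/ln(z₂/z₁) = ln(35.1/25.5)/ln(53.4/10.0) = 0.31952/1.67523 = 0.1907
Extrapolate from 53.4 m to 64.7 m: V₃ = 35.1 × (64.7/53.4)^0.1907 = 35.1 × 1.0373 = 36.4089 knots

36.4 knots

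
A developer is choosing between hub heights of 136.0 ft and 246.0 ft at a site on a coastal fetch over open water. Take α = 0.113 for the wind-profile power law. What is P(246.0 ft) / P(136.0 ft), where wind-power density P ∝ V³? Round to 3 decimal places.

1.223

Speed ratio: V_B/V_A = (z_B/z_A)^α = (246.0/136.0)^0.113 = (1.8088)^0.113 = 1.06927
Power-density ratio: P_B/P_A = (V_B/V_A)³ = (1.06927)³ = 1.22252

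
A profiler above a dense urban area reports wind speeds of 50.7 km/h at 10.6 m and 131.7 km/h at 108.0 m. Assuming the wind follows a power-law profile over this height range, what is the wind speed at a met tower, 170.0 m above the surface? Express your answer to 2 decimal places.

First find α: α = ln(V₂/V₁)/ln(z₂/z₁) = ln(131.7/50.7)/ln(108.0/10.6) = 0.95460/2.32128 = 0.4112
Extrapolate from 108.0 m to 170.0 m: V₃ = 131.7 × (170.0/108.0)^0.4112 = 131.7 × 1.2051 = 158.7122 km/h

158.71 km/h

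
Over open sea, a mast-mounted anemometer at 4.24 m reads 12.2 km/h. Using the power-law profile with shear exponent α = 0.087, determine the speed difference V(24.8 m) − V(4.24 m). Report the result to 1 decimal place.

2.0 km/h

Power law: V₂ = V₁ · (z₂/z₁)^α = 12.2 × (5.8491)^0.087 = 14.2264 km/h
ΔV = 14.2264 − 12.2 = 2.0264 km/h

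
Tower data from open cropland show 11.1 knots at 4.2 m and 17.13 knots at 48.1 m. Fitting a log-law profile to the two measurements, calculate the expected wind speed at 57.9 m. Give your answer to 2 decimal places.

17.59 knots

Log law: V ∝ ln(z/z₀). From the pair, with r = V₁/V₂ = 0.64799,
ln z₀ = (ln z₁ − r·ln z₂)/(1 − r) = (1.4351 − 0.64799×3.8733)/0.35201 = -3.0531 → z₀ = 0.04721 m
V₃ = V₁ · ln(z₃/z₀)/ln(z₁/z₀) = 11.1 × 7.1119/4.4882 = 17.5886 knots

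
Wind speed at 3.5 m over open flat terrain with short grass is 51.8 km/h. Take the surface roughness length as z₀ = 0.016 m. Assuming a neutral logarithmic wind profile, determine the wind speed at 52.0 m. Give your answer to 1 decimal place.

77.7 km/h

Log law: V(z) ∝ ln(z/z₀), so V₂/V₁ = ln(z₂/z₀) / ln(z₁/z₀).
ln(52.0/0.016) = 8.0864, ln(3.5/0.016) = 5.3879
V₂ = 51.8 × 8.0864/5.3879 = 51.8 × 1.5008 = 77.7434 km/h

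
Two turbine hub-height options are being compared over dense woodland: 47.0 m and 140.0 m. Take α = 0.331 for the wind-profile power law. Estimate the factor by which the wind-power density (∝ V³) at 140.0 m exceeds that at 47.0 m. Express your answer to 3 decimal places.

2.956

Speed ratio: V_B/V_A = (z_B/z_A)^α = (140.0/47.0)^0.331 = (2.9787)^0.331 = 1.43517
Power-density ratio: P_B/P_A = (V_B/V_A)³ = (1.43517)³ = 2.95605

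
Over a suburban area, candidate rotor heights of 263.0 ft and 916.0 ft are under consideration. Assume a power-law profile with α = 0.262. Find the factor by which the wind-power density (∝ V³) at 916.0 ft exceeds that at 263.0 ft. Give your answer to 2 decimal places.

Speed ratio: V_B/V_A = (z_B/z_A)^α = (916.0/263.0)^0.262 = (3.4829)^0.262 = 1.38672
Power-density ratio: P_B/P_A = (V_B/V_A)³ = (1.38672)³ = 2.66664

2.67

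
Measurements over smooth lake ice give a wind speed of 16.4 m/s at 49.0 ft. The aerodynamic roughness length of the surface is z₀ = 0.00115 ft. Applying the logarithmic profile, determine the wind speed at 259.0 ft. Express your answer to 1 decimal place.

19.0 m/s

Log law: V(z) ∝ ln(z/z₀), so V₂/V₁ = ln(z₂/z₀) / ln(z₁/z₀).
ln(259.0/0.00115) = 12.3248, ln(49.0/0.00115) = 10.6598
V₂ = 16.4 × 12.3248/10.6598 = 16.4 × 1.1562 = 18.9616 m/s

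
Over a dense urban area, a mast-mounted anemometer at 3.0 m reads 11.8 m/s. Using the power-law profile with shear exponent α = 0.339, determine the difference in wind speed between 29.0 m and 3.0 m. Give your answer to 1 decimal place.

13.7 m/s

Power law: V₂ = V₁ · (z₂/z₁)^α = 11.8 × (9.6667)^0.339 = 25.4619 m/s
ΔV = 25.4619 − 11.8 = 13.6619 m/s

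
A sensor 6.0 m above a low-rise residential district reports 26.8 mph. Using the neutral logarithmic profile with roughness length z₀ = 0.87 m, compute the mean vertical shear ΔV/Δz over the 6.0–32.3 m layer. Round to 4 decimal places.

0.8883 mph/m

Log law: V₂ = V₁ · ln(z₂/z₀)/ln(z₁/z₀) = 26.8 × 3.6143/1.9310 = 50.1621 mph
ΔV/Δz = (50.1621 − 26.8)/(32.3 − 6.0) = 23.3621/26.3000 = 0.88829 mph/m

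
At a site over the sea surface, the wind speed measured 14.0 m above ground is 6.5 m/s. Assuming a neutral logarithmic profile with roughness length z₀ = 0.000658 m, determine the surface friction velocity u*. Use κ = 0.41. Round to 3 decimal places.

u* ≈ 0.267 m/s

Log law: V(z) = (u*/κ) · ln(z/z₀) ⇒ u* = κ · V / ln(z/z₀)
u* = 0.41 × 6.5 / ln(14.0/0.000658) = 0.41 × 6.5 / 9.9654
   = 2.6650 / 9.9654 = 0.2674 m/s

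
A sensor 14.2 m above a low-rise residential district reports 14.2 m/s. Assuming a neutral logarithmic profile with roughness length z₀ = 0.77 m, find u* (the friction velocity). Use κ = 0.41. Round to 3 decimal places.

Log law: V(z) = (u*/κ) · ln(z/z₀) ⇒ u* = κ · V / ln(z/z₀)
u* = 0.41 × 14.2 / ln(14.2/0.77) = 0.41 × 14.2 / 2.9146
   = 5.8220 / 2.9146 = 1.9975 m/s

u* ≈ 1.998 m/s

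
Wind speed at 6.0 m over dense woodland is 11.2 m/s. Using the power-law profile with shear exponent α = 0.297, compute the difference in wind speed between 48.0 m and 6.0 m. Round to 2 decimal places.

Power law: V₂ = V₁ · (z₂/z₁)^α = 11.2 × (8.0000)^0.297 = 20.7700 m/s
ΔV = 20.7700 − 11.2 = 9.5700 m/s

9.57 m/s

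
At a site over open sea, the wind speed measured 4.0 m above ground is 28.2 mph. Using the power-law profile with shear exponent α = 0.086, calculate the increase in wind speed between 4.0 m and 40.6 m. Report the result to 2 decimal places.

6.22 mph

Power law: V₂ = V₁ · (z₂/z₁)^α = 28.2 × (10.1500)^0.086 = 34.4195 mph
ΔV = 34.4195 − 28.2 = 6.2195 mph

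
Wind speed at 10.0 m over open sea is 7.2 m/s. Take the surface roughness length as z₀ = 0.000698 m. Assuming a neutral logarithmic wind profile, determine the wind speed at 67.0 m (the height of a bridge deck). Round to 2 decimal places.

Log law: V(z) ∝ ln(z/z₀), so V₂/V₁ = ln(z₂/z₀) / ln(z₁/z₀).
ln(67.0/0.000698) = 11.4720, ln(10.0/0.000698) = 9.5699
V₂ = 7.2 × 11.4720/9.5699 = 7.2 × 1.1988 = 8.6311 m/s

8.63 m/s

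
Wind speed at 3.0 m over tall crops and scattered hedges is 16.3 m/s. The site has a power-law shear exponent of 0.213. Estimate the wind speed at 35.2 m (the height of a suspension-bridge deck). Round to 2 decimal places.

27.54 m/s

Power-law profile: V₂ = V₁ · (z₂/z₁)^α
V₂ = 16.3 × (35.2/3.0)^0.213 = 16.3 × (11.7333)^0.213
    = 16.3 × 1.6896 = 27.5407 m/s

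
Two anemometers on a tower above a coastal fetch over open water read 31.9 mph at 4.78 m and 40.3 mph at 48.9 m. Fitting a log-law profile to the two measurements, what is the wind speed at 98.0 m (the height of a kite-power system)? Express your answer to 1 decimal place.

Log law: V ∝ ln(z/z₀). From the pair, with r = V₁/V₂ = 0.79156,
ln z₀ = (ln z₁ − r·ln z₂)/(1 − r) = (1.5644 − 0.79156×3.8898)/0.20844 = -7.2663 → z₀ = 0.0006987 m
V₃ = V₁ · ln(z₃/z₀)/ln(z₁/z₀) = 31.9 × 11.8513/8.8307 = 42.8113 mph

42.8 mph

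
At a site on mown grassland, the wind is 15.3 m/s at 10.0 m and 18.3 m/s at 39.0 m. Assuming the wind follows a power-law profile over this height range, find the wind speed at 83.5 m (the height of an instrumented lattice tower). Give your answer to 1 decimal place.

First find α: α = ln(V₂/V₁)/ln(z₂/z₁) = ln(18.3/15.3)/ln(39.0/10.0) = 0.17905/1.36098 = 0.1316
Extrapolate from 39.0 m to 83.5 m: V₃ = 18.3 × (83.5/39.0)^0.1316 = 18.3 × 1.1053 = 20.2277 m/s

20.2 m/s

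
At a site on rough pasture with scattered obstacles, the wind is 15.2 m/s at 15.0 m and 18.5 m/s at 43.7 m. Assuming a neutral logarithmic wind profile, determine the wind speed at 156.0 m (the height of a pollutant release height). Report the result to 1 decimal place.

22.4 m/s

Log law: V ∝ ln(z/z₀). From the pair, with r = V₁/V₂ = 0.82162,
ln z₀ = (ln z₁ − r·ln z₂)/(1 − r) = (2.7081 − 0.82162×3.7773)/0.17838 = -2.2172 → z₀ = 0.1089 m
V₃ = V₁ · ln(z₃/z₀)/ln(z₁/z₀) = 15.2 × 7.2671/4.9253 = 22.4271 m/s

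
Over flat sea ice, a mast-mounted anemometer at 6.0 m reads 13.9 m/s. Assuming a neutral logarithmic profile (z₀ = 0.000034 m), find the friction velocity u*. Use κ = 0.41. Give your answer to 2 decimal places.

Log law: V(z) = (u*/κ) · ln(z/z₀) ⇒ u* = κ · V / ln(z/z₀)
u* = 0.41 × 13.9 / ln(6.0/0.000034) = 0.41 × 13.9 / 12.0809
   = 5.6990 / 12.0809 = 0.4717 m/s

u* ≈ 0.47 m/s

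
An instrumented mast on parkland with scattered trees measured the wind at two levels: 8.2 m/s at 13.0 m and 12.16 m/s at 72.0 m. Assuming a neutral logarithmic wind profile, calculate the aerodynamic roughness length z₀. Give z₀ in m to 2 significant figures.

z₀ ≈ 0.38 m

Log law: V(z) ∝ ln(z/z₀). With r = V₁/V₂ = 8.2/12.16 = 0.67434,
r · ln(z₂/z₀) = ln(z₁/z₀) ⇒ ln z₀ = (ln z₁ − r·ln z₂)/(1 − r)
ln z₀ = (2.56495 − 0.67434×4.27667) / 0.32566 = -0.9795
z₀ = exp(-0.9795) = 0.3755 m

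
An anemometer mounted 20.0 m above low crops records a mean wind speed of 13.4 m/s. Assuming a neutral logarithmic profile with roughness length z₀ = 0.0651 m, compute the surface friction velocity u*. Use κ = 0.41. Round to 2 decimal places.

u* ≈ 0.96 m/s

Log law: V(z) = (u*/κ) · ln(z/z₀) ⇒ u* = κ · V / ln(z/z₀)
u* = 0.41 × 13.4 / ln(20.0/0.0651) = 0.41 × 13.4 / 5.7276
   = 5.4940 / 5.7276 = 0.9592 m/s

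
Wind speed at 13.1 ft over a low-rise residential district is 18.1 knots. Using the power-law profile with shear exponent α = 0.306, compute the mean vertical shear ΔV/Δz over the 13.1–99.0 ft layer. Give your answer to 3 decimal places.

Power law: V₂ = V₁ · (z₂/z₁)^α = 18.1 × (7.5573)^0.306 = 33.6092 knots
ΔV/Δz = (33.6092 − 18.1)/(99.0 − 13.1) = 15.5092/85.9000 = 0.18055 knots/ft

0.181 knots/ft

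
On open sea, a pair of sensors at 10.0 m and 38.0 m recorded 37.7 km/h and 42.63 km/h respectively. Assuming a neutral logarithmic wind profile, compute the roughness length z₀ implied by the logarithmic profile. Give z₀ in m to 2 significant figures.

z₀ ≈ 0.00037 m

Log law: V(z) ∝ ln(z/z₀). With r = V₁/V₂ = 37.7/42.63 = 0.88435,
r · ln(z₂/z₀) = ln(z₁/z₀) ⇒ ln z₀ = (ln z₁ − r·ln z₂)/(1 − r)
ln z₀ = (2.30259 − 0.88435×3.63759) / 0.11565 = -7.9062
z₀ = exp(-7.9062) = 0.0003684 m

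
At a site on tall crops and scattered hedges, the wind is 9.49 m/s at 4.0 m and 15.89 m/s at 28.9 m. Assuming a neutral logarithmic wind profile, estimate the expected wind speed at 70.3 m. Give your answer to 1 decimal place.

Log law: V ∝ ln(z/z₀). From the pair, with r = V₁/V₂ = 0.59723,
ln z₀ = (ln z₁ − r·ln z₂)/(1 − r) = (1.3863 − 0.59723×3.3638)/0.40277 = -1.5460 → z₀ = 0.2131 m
V₃ = V₁ · ln(z₃/z₀)/ln(z₁/z₀) = 9.49 × 5.7988/2.9323 = 18.7669 m/s

18.8 m/s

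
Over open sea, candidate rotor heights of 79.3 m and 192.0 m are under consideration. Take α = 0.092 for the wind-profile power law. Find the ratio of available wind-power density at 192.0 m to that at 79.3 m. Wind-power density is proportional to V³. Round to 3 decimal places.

Speed ratio: V_B/V_A = (z_B/z_A)^α = (192.0/79.3)^0.092 = (2.4212)^0.092 = 1.08475
Power-density ratio: P_B/P_A = (V_B/V_A)³ = (1.08475)³ = 1.27641

1.276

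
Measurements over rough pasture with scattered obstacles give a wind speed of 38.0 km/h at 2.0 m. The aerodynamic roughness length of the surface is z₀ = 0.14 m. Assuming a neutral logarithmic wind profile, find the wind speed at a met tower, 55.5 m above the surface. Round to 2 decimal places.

Log law: V(z) ∝ ln(z/z₀), so V₂/V₁ = ln(z₂/z₀) / ln(z₁/z₀).
ln(55.5/0.14) = 5.9825, ln(2.0/0.14) = 2.6593
V₂ = 38.0 × 5.9825/2.6593 = 38.0 × 2.2497 = 85.4880 km/h

85.49 km/h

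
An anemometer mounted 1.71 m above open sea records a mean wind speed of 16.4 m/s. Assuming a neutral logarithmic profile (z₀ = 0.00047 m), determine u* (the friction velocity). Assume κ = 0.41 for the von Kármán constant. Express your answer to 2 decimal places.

Log law: V(z) = (u*/κ) · ln(z/z₀) ⇒ u* = κ · V / ln(z/z₀)
u* = 0.41 × 16.4 / ln(1.71/0.00047) = 0.41 × 16.4 / 8.1993
   = 6.7240 / 8.1993 = 0.8201 m/s

u* ≈ 0.82 m/s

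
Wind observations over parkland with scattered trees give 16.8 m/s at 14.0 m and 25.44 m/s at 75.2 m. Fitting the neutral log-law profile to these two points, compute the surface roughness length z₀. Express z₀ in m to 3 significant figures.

Log law: V(z) ∝ ln(z/z₀). With r = V₁/V₂ = 16.8/25.44 = 0.66038,
r · ln(z₂/z₀) = ln(z₁/z₀) ⇒ ln z₀ = (ln z₁ − r·ln z₂)/(1 − r)
ln z₀ = (2.63906 − 0.66038×4.32015) / 0.33962 = -0.6297
z₀ = exp(-0.6297) = 0.5327 m

z₀ ≈ 0.533 m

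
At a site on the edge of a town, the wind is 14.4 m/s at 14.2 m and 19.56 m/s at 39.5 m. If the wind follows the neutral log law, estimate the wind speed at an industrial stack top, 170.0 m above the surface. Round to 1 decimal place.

Log law: V ∝ ln(z/z₀). From the pair, with r = V₁/V₂ = 0.73620,
ln z₀ = (ln z₁ − r·ln z₂)/(1 − r) = (2.6532 − 0.73620×3.6763)/0.26380 = -0.2018 → z₀ = 0.8173 m
V₃ = V₁ · ln(z₃/z₀)/ln(z₁/z₀) = 14.4 × 5.3376/2.8550 = 26.9213 m/s

26.9 m/s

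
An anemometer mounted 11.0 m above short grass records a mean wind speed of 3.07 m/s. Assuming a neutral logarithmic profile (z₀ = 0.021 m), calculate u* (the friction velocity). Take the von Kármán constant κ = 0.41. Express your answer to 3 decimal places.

u* ≈ 0.201 m/s

Log law: V(z) = (u*/κ) · ln(z/z₀) ⇒ u* = κ · V / ln(z/z₀)
u* = 0.41 × 3.07 / ln(11.0/0.021) = 0.41 × 3.07 / 6.2611
   = 1.2587 / 6.2611 = 0.2010 m/s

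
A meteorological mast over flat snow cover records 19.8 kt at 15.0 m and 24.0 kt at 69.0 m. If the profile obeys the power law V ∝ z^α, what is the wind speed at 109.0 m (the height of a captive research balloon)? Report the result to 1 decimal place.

25.4 kt

First find α: α = ln(V₂/V₁)/ln(z₂/z₁) = ln(24.0/19.8)/ln(69.0/15.0) = 0.19237/1.52606 = 0.1261
Extrapolate from 69.0 m to 109.0 m: V₃ = 24.0 × (109.0/69.0)^0.1261 = 24.0 × 1.0593 = 25.4240 kt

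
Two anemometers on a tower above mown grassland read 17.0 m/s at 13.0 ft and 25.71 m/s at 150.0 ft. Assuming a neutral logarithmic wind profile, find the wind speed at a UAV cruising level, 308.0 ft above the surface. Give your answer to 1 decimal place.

28.3 m/s

Log law: V ∝ ln(z/z₀). From the pair, with r = V₁/V₂ = 0.66122,
ln z₀ = (ln z₁ − r·ln z₂)/(1 − r) = (2.5649 − 0.66122×5.0106)/0.33878 = -2.2085 → z₀ = 0.1099 ft
V₃ = V₁ · ln(z₃/z₀)/ln(z₁/z₀) = 17.0 × 7.9386/4.7734 = 28.2723 m/s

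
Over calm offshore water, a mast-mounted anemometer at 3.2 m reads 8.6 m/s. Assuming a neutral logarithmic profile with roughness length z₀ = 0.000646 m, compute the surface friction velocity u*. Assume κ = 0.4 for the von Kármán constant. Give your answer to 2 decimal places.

u* ≈ 0.40 m/s

Log law: V(z) = (u*/κ) · ln(z/z₀) ⇒ u* = κ · V / ln(z/z₀)
u* = 0.4 × 8.6 / ln(3.2/0.000646) = 0.4 × 8.6 / 8.5079
   = 3.4400 / 8.5079 = 0.4043 m/s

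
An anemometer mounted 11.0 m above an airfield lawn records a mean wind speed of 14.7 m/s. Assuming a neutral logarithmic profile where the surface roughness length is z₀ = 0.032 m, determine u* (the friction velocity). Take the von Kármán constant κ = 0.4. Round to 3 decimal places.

u* ≈ 1.007 m/s

Log law: V(z) = (u*/κ) · ln(z/z₀) ⇒ u* = κ · V / ln(z/z₀)
u* = 0.4 × 14.7 / ln(11.0/0.032) = 0.4 × 14.7 / 5.8399
   = 5.8800 / 5.8399 = 1.0069 m/s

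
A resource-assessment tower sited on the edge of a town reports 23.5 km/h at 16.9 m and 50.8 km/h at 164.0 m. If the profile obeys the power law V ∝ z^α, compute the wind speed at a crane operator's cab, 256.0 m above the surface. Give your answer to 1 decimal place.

First find α: α = ln(V₂/V₁)/ln(z₂/z₁) = ln(50.8/23.5)/ln(164.0/16.9) = 0.77090/2.27255 = 0.3392
Extrapolate from 164.0 m to 256.0 m: V₃ = 50.8 × (256.0/164.0)^0.3392 = 50.8 × 1.1631 = 59.0837 km/h

59.1 km/h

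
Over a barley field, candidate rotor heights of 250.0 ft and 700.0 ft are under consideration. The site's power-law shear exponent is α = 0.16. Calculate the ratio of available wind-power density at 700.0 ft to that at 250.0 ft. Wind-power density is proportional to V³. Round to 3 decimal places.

1.639

Speed ratio: V_B/V_A = (z_B/z_A)^α = (700.0/250.0)^0.16 = (2.8000)^0.16 = 1.17909
Power-density ratio: P_B/P_A = (V_B/V_A)³ = (1.17909)³ = 1.63921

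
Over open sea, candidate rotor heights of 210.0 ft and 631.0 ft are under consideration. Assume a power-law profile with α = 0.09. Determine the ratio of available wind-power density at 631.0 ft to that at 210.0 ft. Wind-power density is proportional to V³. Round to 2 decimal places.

Speed ratio: V_B/V_A = (z_B/z_A)^α = (631.0/210.0)^0.09 = (3.0048)^0.09 = 1.10409
Power-density ratio: P_B/P_A = (V_B/V_A)³ = (1.10409)³ = 1.34589

1.35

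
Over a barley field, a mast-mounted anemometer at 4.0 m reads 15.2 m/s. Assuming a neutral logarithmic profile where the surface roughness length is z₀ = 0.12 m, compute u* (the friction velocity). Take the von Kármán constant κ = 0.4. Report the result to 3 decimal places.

Log law: V(z) = (u*/κ) · ln(z/z₀) ⇒ u* = κ · V / ln(z/z₀)
u* = 0.4 × 15.2 / ln(4.0/0.12) = 0.4 × 15.2 / 3.5066
   = 6.0800 / 3.5066 = 1.7339 m/s

u* ≈ 1.734 m/s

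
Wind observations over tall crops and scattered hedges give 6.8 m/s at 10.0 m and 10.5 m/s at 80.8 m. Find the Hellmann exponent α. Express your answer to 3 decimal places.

α ≈ 0.208

Power law: V₂/V₁ = (z₂/z₁)^α ⇒ α = ln(V₂/V₁) / ln(z₂/z₁)
α = ln(10.5/6.8) / ln(80.8/10.0) = ln(1.5441) / ln(8.0800)
  = 0.43445 / 2.08939 = 0.20793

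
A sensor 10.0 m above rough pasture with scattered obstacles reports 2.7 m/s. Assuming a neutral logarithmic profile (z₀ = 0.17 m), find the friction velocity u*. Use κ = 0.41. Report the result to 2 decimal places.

Log law: V(z) = (u*/κ) · ln(z/z₀) ⇒ u* = κ · V / ln(z/z₀)
u* = 0.41 × 2.7 / ln(10.0/0.17) = 0.41 × 2.7 / 4.0745
   = 1.1070 / 4.0745 = 0.2717 m/s

u* ≈ 0.27 m/s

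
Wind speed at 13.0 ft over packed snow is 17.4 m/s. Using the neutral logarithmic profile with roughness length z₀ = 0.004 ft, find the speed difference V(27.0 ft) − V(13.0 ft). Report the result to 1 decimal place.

1.6 m/s

Log law: V₂ = V₁ · ln(z₂/z₀)/ln(z₁/z₀) = 17.4 × 8.8173/8.0864 = 18.9727 m/s
ΔV = 18.9727 − 17.4 = 1.5727 m/s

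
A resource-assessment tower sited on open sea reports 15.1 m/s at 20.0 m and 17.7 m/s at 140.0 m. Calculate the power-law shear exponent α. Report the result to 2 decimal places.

α ≈ 0.08

Power law: V₂/V₁ = (z₂/z₁)^α ⇒ α = ln(V₂/V₁) / ln(z₂/z₁)
α = ln(17.7/15.1) / ln(140.0/20.0) = ln(1.1722) / ln(7.0000)
  = 0.15887 / 1.94591 = 0.08164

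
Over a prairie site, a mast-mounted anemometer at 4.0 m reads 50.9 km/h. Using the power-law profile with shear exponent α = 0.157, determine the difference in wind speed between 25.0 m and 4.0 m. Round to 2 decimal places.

Power law: V₂ = V₁ · (z₂/z₁)^α = 50.9 × (6.2500)^0.157 = 67.8689 km/h
ΔV = 67.8689 − 50.9 = 16.9689 km/h

16.97 km/h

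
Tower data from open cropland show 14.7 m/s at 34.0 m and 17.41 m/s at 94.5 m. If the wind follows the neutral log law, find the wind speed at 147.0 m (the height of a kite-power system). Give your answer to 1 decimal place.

Log law: V ∝ ln(z/z₀). From the pair, with r = V₁/V₂ = 0.84434,
ln z₀ = (ln z₁ − r·ln z₂)/(1 − r) = (3.5264 − 0.84434×4.5486)/0.15566 = -2.0186 → z₀ = 0.1328 m
V₃ = V₁ · ln(z₃/z₀)/ln(z₁/z₀) = 14.7 × 7.0091/5.5450 = 18.5813 m/s

18.6 m/s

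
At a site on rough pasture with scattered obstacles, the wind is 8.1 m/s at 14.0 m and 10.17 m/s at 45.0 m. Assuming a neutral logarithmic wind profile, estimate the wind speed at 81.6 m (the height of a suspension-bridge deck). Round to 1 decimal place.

11.2 m/s

Log law: V ∝ ln(z/z₀). From the pair, with r = V₁/V₂ = 0.79646,
ln z₀ = (ln z₁ − r·ln z₂)/(1 − r) = (2.6391 − 0.79646×3.8067)/0.20354 = -1.9298 → z₀ = 0.1452 m
V₃ = V₁ · ln(z₃/z₀)/ln(z₁/z₀) = 8.1 × 6.3317/4.5689 = 11.2251 m/s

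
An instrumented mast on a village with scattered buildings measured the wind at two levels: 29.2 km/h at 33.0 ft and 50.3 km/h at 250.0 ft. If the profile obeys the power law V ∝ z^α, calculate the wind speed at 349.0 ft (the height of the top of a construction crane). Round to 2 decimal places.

55.01 km/h

First find α: α = ln(V₂/V₁)/ln(z₂/z₁) = ln(50.3/29.2)/ln(250.0/33.0) = 0.54384/2.02495 = 0.2686
Extrapolate from 250.0 ft to 349.0 ft: V₃ = 50.3 × (349.0/250.0)^0.2686 = 50.3 × 1.0937 = 55.0148 km/h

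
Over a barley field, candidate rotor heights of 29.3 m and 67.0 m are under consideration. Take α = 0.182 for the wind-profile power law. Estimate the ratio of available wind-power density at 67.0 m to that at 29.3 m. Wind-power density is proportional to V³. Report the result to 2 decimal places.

1.57

Speed ratio: V_B/V_A = (z_B/z_A)^α = (67.0/29.3)^0.182 = (2.2867)^0.182 = 1.16245
Power-density ratio: P_B/P_A = (V_B/V_A)³ = (1.16245)³ = 1.57082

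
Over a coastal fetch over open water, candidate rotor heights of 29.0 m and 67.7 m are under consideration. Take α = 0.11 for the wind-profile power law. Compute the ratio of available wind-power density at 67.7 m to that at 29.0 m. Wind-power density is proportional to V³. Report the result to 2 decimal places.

1.32

Speed ratio: V_B/V_A = (z_B/z_A)^α = (67.7/29.0)^0.11 = (2.3345)^0.11 = 1.09774
Power-density ratio: P_B/P_A = (V_B/V_A)³ = (1.09774)³ = 1.32283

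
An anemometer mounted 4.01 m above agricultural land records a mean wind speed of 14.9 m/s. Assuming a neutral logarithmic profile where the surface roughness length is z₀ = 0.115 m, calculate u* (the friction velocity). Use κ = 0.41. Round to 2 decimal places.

Log law: V(z) = (u*/κ) · ln(z/z₀) ⇒ u* = κ · V / ln(z/z₀)
u* = 0.41 × 14.9 / ln(4.01/0.115) = 0.41 × 14.9 / 3.5516
   = 6.1090 / 3.5516 = 1.7201 m/s

u* ≈ 1.72 m/s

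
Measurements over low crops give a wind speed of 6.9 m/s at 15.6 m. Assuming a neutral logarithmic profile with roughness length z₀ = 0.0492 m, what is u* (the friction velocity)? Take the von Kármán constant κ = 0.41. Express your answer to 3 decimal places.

u* ≈ 0.491 m/s

Log law: V(z) = (u*/κ) · ln(z/z₀) ⇒ u* = κ · V / ln(z/z₀)
u* = 0.41 × 6.9 / ln(15.6/0.0492) = 0.41 × 6.9 / 5.7591
   = 2.8290 / 5.7591 = 0.4912 m/s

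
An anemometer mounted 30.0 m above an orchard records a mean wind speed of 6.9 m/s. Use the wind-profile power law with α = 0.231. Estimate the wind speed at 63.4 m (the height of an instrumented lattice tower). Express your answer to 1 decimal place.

8.2 m/s

Power-law profile: V₂ = V₁ · (z₂/z₁)^α
V₂ = 6.9 × (63.4/30.0)^0.231 = 6.9 × (2.1133)^0.231
    = 6.9 × 1.1887 = 8.2019 m/s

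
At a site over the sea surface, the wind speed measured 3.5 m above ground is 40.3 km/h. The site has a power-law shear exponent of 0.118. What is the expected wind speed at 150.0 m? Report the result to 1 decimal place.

62.8 km/h

Power-law profile: V₂ = V₁ · (z₂/z₁)^α
V₂ = 40.3 × (150.0/3.5)^0.118 = 40.3 × (42.8571)^0.118
    = 40.3 × 1.5580 = 62.7890 km/h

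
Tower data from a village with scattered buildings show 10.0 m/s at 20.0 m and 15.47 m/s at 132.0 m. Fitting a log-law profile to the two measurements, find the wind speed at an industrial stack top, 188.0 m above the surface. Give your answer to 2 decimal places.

16.50 m/s

Log law: V ∝ ln(z/z₀). From the pair, with r = V₁/V₂ = 0.64641,
ln z₀ = (ln z₁ − r·ln z₂)/(1 − r) = (2.9957 − 0.64641×4.8828)/0.35359 = -0.4541 → z₀ = 0.6350 m
V₃ = V₁ · ln(z₃/z₀)/ln(z₁/z₀) = 10.0 × 5.6906/3.4499 = 16.4951 m/s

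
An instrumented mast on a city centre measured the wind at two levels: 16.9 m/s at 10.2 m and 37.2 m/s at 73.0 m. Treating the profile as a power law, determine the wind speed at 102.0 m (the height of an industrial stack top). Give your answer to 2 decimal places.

First find α: α = ln(V₂/V₁)/ln(z₂/z₁) = ln(37.2/16.9)/ln(73.0/10.2) = 0.78900/1.96807 = 0.4009
Extrapolate from 73.0 m to 102.0 m: V₃ = 37.2 × (102.0/73.0)^0.4009 = 37.2 × 1.1435 = 42.5387 m/s

42.54 m/s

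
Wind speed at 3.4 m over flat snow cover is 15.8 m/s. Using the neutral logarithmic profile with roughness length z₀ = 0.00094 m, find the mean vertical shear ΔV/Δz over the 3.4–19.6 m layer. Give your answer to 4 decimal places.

0.2085 m/s/m

Log law: V₂ = V₁ · ln(z₂/z₀)/ln(z₁/z₀) = 15.8 × 9.9452/8.1934 = 19.1780 m/s
ΔV/Δz = (19.1780 − 15.8)/(19.6 − 3.4) = 3.3780/16.2000 = 0.20852 m/s/m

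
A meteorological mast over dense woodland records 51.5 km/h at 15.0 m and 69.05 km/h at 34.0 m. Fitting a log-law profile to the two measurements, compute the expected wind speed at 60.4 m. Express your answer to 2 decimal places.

Log law: V ∝ ln(z/z₀). From the pair, with r = V₁/V₂ = 0.74584,
ln z₀ = (ln z₁ − r·ln z₂)/(1 − r) = (2.7081 − 0.74584×3.5264)/0.25416 = 0.3067 → z₀ = 1.359 m
V₃ = V₁ · ln(z₃/z₀)/ln(z₁/z₀) = 51.5 × 3.7942/2.4013 = 81.3738 km/h

81.37 km/h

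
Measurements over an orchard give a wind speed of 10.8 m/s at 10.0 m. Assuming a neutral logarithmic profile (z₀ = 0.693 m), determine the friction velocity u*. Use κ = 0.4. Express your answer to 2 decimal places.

Log law: V(z) = (u*/κ) · ln(z/z₀) ⇒ u* = κ · V / ln(z/z₀)
u* = 0.4 × 10.8 / ln(10.0/0.693) = 0.4 × 10.8 / 2.6693
   = 4.3200 / 2.6693 = 1.6184 m/s

u* ≈ 1.62 m/s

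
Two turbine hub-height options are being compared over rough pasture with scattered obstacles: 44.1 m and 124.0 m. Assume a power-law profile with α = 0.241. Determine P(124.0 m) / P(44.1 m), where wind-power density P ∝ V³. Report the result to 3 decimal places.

Speed ratio: V_B/V_A = (z_B/z_A)^α = (124.0/44.1)^0.241 = (2.8118)^0.241 = 1.28294
Power-density ratio: P_B/P_A = (V_B/V_A)³ = (1.28294)³ = 2.11162

2.112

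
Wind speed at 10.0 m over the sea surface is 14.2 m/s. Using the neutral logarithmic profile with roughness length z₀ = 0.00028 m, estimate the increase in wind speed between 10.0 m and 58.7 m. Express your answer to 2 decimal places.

2.40 m/s

Log law: V₂ = V₁ · ln(z₂/z₀)/ln(z₁/z₀) = 14.2 × 12.2532/10.4833 = 16.5973 m/s
ΔV = 16.5973 − 14.2 = 2.3973 m/s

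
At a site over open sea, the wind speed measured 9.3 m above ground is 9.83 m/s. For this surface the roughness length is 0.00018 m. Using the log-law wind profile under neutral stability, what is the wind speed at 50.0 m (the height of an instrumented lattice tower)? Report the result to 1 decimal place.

Log law: V(z) ∝ ln(z/z₀), so V₂/V₁ = ln(z₂/z₀) / ln(z₁/z₀).
ln(50.0/0.00018) = 12.5346, ln(9.3/0.00018) = 10.8526
V₂ = 9.83 × 12.5346/10.8526 = 9.83 × 1.1550 = 11.3535 m/s

11.4 m/s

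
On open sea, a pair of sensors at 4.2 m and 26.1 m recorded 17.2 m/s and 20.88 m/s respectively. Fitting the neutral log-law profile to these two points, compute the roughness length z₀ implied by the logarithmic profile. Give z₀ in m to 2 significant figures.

Log law: V(z) ∝ ln(z/z₀). With r = V₁/V₂ = 17.2/20.88 = 0.82375,
r · ln(z₂/z₀) = ln(z₁/z₀) ⇒ ln z₀ = (ln z₁ − r·ln z₂)/(1 − r)
ln z₀ = (1.43508 − 0.82375×3.26194) / 0.17625 = -7.1035
z₀ = exp(-7.1035) = 0.0008223 m

z₀ ≈ 0.00082 m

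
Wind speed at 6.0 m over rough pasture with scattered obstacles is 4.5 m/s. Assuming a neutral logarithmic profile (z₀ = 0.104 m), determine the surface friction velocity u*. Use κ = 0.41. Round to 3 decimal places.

Log law: V(z) = (u*/κ) · ln(z/z₀) ⇒ u* = κ · V / ln(z/z₀)
u* = 0.41 × 4.5 / ln(6.0/0.104) = 0.41 × 4.5 / 4.0551
   = 1.8450 / 4.0551 = 0.4550 m/s

u* ≈ 0.455 m/s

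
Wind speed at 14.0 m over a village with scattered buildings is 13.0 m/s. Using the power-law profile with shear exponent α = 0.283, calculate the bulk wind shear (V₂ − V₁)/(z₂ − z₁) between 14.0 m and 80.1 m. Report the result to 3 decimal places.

Power law: V₂ = V₁ · (z₂/z₁)^α = 13.0 × (5.7214)^0.283 = 21.2969 m/s
ΔV/Δz = (21.2969 − 13.0)/(80.1 − 14.0) = 8.2969/66.1000 = 0.12552 m/s/m

0.126 m/s/m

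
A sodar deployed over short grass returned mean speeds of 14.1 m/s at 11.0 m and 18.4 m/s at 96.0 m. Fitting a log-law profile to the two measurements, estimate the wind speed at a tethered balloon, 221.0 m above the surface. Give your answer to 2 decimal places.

Log law: V ∝ ln(z/z₀). From the pair, with r = V₁/V₂ = 0.76630,
ln z₀ = (ln z₁ − r·ln z₂)/(1 − r) = (2.3979 − 0.76630×4.5643)/0.23370 = -4.7061 → z₀ = 0.009040 m
V₃ = V₁ · ln(z₃/z₀)/ln(z₁/z₀) = 14.1 × 10.1042/7.1040 = 20.0550 m/s

20.05 m/s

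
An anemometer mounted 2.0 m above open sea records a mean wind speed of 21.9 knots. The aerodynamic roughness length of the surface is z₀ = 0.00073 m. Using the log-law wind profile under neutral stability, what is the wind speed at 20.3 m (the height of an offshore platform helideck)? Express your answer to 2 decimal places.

28.31 knots

Log law: V(z) ∝ ln(z/z₀), so V₂/V₁ = ln(z₂/z₀) / ln(z₁/z₀).
ln(20.3/0.00073) = 10.2331, ln(2.0/0.00073) = 7.9156
V₂ = 21.9 × 10.2331/7.9156 = 21.9 × 1.2928 = 28.3117 knots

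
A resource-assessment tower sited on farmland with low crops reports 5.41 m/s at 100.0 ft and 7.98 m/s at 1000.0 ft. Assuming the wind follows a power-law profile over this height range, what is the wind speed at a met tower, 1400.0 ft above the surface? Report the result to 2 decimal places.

First find α: α = ln(V₂/V₁)/ln(z₂/z₁) = ln(7.98/5.41)/ln(1000.0/100.0) = 0.38869/2.30259 = 0.1688
Extrapolate from 1000.0 ft to 1400.0 ft: V₃ = 7.98 × (1400.0/1000.0)^0.1688 = 7.98 × 1.0584 = 8.4464 m/s

8.45 m/s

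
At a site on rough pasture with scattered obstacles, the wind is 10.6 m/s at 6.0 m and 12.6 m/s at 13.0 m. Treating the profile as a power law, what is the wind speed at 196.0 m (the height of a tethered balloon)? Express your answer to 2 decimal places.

23.11 m/s

First find α: α = ln(V₂/V₁)/ln(z₂/z₁) = ln(12.6/10.6)/ln(13.0/6.0) = 0.17284/0.77319 = 0.2235
Extrapolate from 13.0 m to 196.0 m: V₃ = 12.6 × (196.0/13.0)^0.2235 = 12.6 × 1.8340 = 23.1088 m/s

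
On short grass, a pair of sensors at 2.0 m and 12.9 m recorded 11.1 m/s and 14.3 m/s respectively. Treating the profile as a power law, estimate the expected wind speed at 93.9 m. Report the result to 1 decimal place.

18.7 m/s

First find α: α = ln(V₂/V₁)/ln(z₂/z₁) = ln(14.3/11.1)/ln(12.9/2.0) = 0.25331/1.86408 = 0.1359
Extrapolate from 12.9 m to 93.9 m: V₃ = 14.3 × (93.9/12.9)^0.1359 = 14.3 × 1.3096 = 18.7278 m/s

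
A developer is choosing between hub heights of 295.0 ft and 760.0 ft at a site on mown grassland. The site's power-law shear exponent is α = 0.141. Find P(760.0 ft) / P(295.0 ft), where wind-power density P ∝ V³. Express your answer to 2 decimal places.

Speed ratio: V_B/V_A = (z_B/z_A)^α = (760.0/295.0)^0.141 = (2.5763)^0.141 = 1.14275
Power-density ratio: P_B/P_A = (V_B/V_A)³ = (1.14275)³ = 1.49228

1.49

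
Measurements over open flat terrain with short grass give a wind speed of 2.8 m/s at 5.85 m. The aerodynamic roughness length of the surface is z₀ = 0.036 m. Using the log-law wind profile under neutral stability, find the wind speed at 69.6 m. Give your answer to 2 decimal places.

4.16 m/s

Log law: V(z) ∝ ln(z/z₀), so V₂/V₁ = ln(z₂/z₀) / ln(z₁/z₀).
ln(69.6/0.036) = 7.5670, ln(5.85/0.036) = 5.0907
V₂ = 2.8 × 7.5670/5.0907 = 2.8 × 1.4864 = 4.1620 m/s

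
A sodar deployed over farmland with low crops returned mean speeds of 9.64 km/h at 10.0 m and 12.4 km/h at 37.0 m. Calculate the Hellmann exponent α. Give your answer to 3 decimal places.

α ≈ 0.192

Power law: V₂/V₁ = (z₂/z₁)^α ⇒ α = ln(V₂/V₁) / ln(z₂/z₁)
α = ln(12.4/9.64) / ln(37.0/10.0) = ln(1.2863) / ln(3.7000)
  = 0.25178 / 1.30833 = 0.19244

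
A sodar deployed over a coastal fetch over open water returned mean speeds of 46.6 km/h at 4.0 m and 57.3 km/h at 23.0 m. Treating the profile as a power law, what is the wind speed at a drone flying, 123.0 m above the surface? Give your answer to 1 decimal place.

First find α: α = ln(V₂/V₁)/ln(z₂/z₁) = ln(57.3/46.6)/ln(23.0/4.0) = 0.20670/1.74920 = 0.1182
Extrapolate from 23.0 m to 123.0 m: V₃ = 57.3 × (123.0/23.0)^0.1182 = 57.3 × 1.2191 = 69.8557 km/h

69.9 km/h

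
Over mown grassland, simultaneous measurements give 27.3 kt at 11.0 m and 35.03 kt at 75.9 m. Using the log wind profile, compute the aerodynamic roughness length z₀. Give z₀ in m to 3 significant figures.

z₀ ≈ 0.0120 m

Log law: V(z) ∝ ln(z/z₀). With r = V₁/V₂ = 27.3/35.03 = 0.77933,
r · ln(z₂/z₀) = ln(z₁/z₀) ⇒ ln z₀ = (ln z₁ − r·ln z₂)/(1 − r)
ln z₀ = (2.39790 − 0.77933×4.32942) / 0.22067 = -4.4236
z₀ = exp(-4.4236) = 0.01199 m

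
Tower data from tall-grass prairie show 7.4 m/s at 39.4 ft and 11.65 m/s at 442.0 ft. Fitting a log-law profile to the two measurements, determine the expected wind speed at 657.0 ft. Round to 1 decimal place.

12.3 m/s

Log law: V ∝ ln(z/z₀). From the pair, with r = V₁/V₂ = 0.63519,
ln z₀ = (ln z₁ − r·ln z₂)/(1 − r) = (3.6738 − 0.63519×6.0913)/0.36481 = -0.5356 → z₀ = 0.5853 ft
V₃ = V₁ · ln(z₃/z₀)/ln(z₁/z₀) = 7.4 × 7.0233/4.2094 = 12.3468 m/s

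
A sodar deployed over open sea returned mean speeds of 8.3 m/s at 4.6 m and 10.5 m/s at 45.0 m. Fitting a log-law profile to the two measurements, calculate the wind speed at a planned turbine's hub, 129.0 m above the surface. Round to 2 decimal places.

11.52 m/s

Log law: V ∝ ln(z/z₀). From the pair, with r = V₁/V₂ = 0.79048,
ln z₀ = (ln z₁ − r·ln z₂)/(1 − r) = (1.5261 − 0.79048×3.8067)/0.20952 = -7.0780 → z₀ = 0.0008434 m
V₃ = V₁ · ln(z₃/z₀)/ln(z₁/z₀) = 8.3 × 11.9379/8.6041 = 11.5159 m/s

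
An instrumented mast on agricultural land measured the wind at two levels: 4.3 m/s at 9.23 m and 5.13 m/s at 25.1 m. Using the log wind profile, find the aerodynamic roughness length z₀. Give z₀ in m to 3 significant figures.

z₀ ≈ 0.0518 m

Log law: V(z) ∝ ln(z/z₀). With r = V₁/V₂ = 4.3/5.13 = 0.83821,
r · ln(z₂/z₀) = ln(z₁/z₀) ⇒ ln z₀ = (ln z₁ − r·ln z₂)/(1 − r)
ln z₀ = (2.22246 − 0.83821×3.22287) / 0.16179 = -2.9604
z₀ = exp(-2.9604) = 0.05180 m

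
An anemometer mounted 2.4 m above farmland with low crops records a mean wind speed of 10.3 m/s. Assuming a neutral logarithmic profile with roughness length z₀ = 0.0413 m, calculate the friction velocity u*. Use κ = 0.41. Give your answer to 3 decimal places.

u* ≈ 1.040 m/s

Log law: V(z) = (u*/κ) · ln(z/z₀) ⇒ u* = κ · V / ln(z/z₀)
u* = 0.41 × 10.3 / ln(2.4/0.0413) = 0.41 × 10.3 / 4.0624
   = 4.2230 / 4.0624 = 1.0395 m/s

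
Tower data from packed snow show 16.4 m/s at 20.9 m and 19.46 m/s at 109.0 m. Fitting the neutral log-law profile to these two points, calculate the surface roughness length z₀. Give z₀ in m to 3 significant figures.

Log law: V(z) ∝ ln(z/z₀). With r = V₁/V₂ = 16.4/19.46 = 0.84275,
r · ln(z₂/z₀) = ln(z₁/z₀) ⇒ ln z₀ = (ln z₁ − r·ln z₂)/(1 − r)
ln z₀ = (3.03975 − 0.84275×4.69135) / 0.15725 = -5.8120
z₀ = exp(-5.8120) = 0.002992 m

z₀ ≈ 0.00299 m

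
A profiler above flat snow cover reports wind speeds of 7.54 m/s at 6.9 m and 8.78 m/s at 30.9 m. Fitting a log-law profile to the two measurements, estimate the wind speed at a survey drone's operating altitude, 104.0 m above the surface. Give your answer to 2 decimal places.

Log law: V ∝ ln(z/z₀). From the pair, with r = V₁/V₂ = 0.85877,
ln z₀ = (ln z₁ − r·ln z₂)/(1 − r) = (1.9315 − 0.85877×3.4308)/0.14123 = -7.1848 → z₀ = 0.0007580 m
V₃ = V₁ · ln(z₃/z₀)/ln(z₁/z₀) = 7.54 × 11.8292/9.1163 = 9.7838 m/s

9.78 m/s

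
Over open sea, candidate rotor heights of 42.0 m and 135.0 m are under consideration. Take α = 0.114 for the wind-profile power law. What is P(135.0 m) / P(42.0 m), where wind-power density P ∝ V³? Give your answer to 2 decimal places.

1.49

Speed ratio: V_B/V_A = (z_B/z_A)^α = (135.0/42.0)^0.114 = (3.2143)^0.114 = 1.14237
Power-density ratio: P_B/P_A = (V_B/V_A)³ = (1.14237)³ = 1.49081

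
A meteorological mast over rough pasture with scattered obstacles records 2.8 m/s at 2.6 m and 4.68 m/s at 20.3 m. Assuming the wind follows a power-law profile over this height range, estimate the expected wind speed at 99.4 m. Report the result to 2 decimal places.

First find α: α = ln(V₂/V₁)/ln(z₂/z₁) = ln(4.68/2.8)/ln(20.3/2.6) = 0.51368/2.05511 = 0.2500
Extrapolate from 20.3 m to 99.4 m: V₃ = 4.68 × (99.4/20.3)^0.2500 = 4.68 × 1.4874 = 6.9612 m/s

6.96 m/s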